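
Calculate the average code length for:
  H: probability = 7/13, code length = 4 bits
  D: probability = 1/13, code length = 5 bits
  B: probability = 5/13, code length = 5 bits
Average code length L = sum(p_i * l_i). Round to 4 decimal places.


Weighted contributions p_i * l_i:
  H: (7/13) * 4 = 28/13
  D: (1/13) * 5 = 5/13
  B: (5/13) * 5 = 25/13
Sum = (28 + 5 + 25)/13 = 58/13

L = 58/13 = 4.4615 bits/symbol


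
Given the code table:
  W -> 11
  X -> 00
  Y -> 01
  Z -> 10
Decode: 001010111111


Decoding:
00 -> X
10 -> Z
10 -> Z
11 -> W
11 -> W
11 -> W


Result: XZZWWW


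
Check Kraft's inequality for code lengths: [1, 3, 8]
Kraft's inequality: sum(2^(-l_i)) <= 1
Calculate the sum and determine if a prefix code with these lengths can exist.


Sum = 2^(-1) + 2^(-3) + 2^(-8)
    = 0.5 + 0.125 + 0.00390625
    = 161/256 = 0.62890625
Since 0.62890625 <= 1, Kraft's inequality IS satisfied.
A prefix code with these lengths CAN exist.

Kraft sum = 0.62890625. Satisfied.


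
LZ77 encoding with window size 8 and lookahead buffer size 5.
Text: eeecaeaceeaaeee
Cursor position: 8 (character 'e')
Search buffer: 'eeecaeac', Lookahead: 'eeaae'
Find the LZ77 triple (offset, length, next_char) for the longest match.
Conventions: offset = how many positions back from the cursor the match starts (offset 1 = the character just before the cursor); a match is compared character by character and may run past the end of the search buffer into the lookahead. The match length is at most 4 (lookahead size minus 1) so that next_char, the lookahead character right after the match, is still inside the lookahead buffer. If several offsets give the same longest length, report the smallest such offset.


Try each offset into the search buffer:
  offset=1 (pos 7, char 'c'): match length 0
  offset=2 (pos 6, char 'a'): match length 0
  offset=3 (pos 5, char 'e'): match length 1
  offset=4 (pos 4, char 'a'): match length 0
  offset=5 (pos 3, char 'c'): match length 0
  offset=6 (pos 2, char 'e'): match length 1
  offset=7 (pos 1, char 'e'): match length 2
  offset=8 (pos 0, char 'e'): match length 2
Longest match has length 2, found at offsets 7, 8; take the smallest, offset 7.
next_char = character at position 8 + 2 = 10 -> 'a'

Best match: offset=7, length=2 (matching 'ee' starting at position 1)
LZ77 triple: (7, 2, 'a')


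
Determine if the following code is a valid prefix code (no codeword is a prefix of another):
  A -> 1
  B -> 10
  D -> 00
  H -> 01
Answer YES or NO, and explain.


Checking each pair (does one codeword prefix another?):
  A='1' vs B='10': prefix -- VIOLATION

NO -- this is NOT a valid prefix code. A (1) is a prefix of B (10).


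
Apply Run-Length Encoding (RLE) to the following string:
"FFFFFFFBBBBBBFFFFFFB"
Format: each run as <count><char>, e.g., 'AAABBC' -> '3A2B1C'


Scanning runs left to right:
  i=0: run of 'F' x 7 -> '7F'
  i=7: run of 'B' x 6 -> '6B'
  i=13: run of 'F' x 6 -> '6F'
  i=19: run of 'B' x 1 -> '1B'

RLE = 7F6B6F1B


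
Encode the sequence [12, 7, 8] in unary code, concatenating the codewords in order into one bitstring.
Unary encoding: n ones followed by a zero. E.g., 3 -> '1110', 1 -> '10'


Encode each number as n ones followed by a terminating 0:
  12 -> 1111111111110 (13 bits)
  7 -> 11111110 (8 bits)
  8 -> 111111110 (9 bits)
Total length = 13 + 8 + 9 = 30 bits.

Unary([12, 7, 8]) = 111111111111011111110111111110 (30 bits)


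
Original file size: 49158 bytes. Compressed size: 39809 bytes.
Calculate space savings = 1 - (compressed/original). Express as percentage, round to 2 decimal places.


ratio = compressed/original = 39809/49158 = 0.809817
savings = 1 - ratio = 1 - 0.809817 = 0.190183
as a percentage: 0.190183 * 100 = 19.02%

Space savings = 1 - 39809/49158 = 19.02%


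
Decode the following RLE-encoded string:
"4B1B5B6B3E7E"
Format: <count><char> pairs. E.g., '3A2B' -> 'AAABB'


Expanding each <count><char> pair:
  4B -> 'BBBB'
  1B -> 'B'
  5B -> 'BBBBB'
  6B -> 'BBBBBB'
  3E -> 'EEE'
  7E -> 'EEEEEEE'

Decoded = BBBBBBBBBBBBBBBBEEEEEEEEEE


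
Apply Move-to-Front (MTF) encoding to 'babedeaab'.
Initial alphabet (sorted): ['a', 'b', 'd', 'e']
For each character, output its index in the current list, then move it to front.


MTF encoding:
'b': index 1 in ['a', 'b', 'd', 'e'] -> ['b', 'a', 'd', 'e']
'a': index 1 in ['b', 'a', 'd', 'e'] -> ['a', 'b', 'd', 'e']
'b': index 1 in ['a', 'b', 'd', 'e'] -> ['b', 'a', 'd', 'e']
'e': index 3 in ['b', 'a', 'd', 'e'] -> ['e', 'b', 'a', 'd']
'd': index 3 in ['e', 'b', 'a', 'd'] -> ['d', 'e', 'b', 'a']
'e': index 1 in ['d', 'e', 'b', 'a'] -> ['e', 'd', 'b', 'a']
'a': index 3 in ['e', 'd', 'b', 'a'] -> ['a', 'e', 'd', 'b']
'a': index 0 in ['a', 'e', 'd', 'b'] -> ['a', 'e', 'd', 'b']
'b': index 3 in ['a', 'e', 'd', 'b'] -> ['b', 'a', 'e', 'd']


Output: [1, 1, 1, 3, 3, 1, 3, 0, 3]


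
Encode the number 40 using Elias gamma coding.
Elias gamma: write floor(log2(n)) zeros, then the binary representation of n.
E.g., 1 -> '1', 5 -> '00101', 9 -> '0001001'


num_bits = floor(log2(40)) + 1 = 6
leading_zeros = num_bits - 1 = 5
binary(40) = 101000

Elias gamma(40) = '00000' + '101000' = 00000101000 (11 bits)


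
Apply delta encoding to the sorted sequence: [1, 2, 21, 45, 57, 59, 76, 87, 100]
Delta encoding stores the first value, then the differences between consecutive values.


First value: 1
Deltas:
  2 - 1 = 1
  21 - 2 = 19
  45 - 21 = 24
  57 - 45 = 12
  59 - 57 = 2
  76 - 59 = 17
  87 - 76 = 11
  100 - 87 = 13


Delta encoded: [1, 1, 19, 24, 12, 2, 17, 11, 13]


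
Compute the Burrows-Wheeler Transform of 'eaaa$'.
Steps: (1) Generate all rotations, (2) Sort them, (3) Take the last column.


Rotations (sorted):
  0: $eaaa -> last char: a
  1: a$eaa -> last char: a
  2: aa$ea -> last char: a
  3: aaa$e -> last char: e
  4: eaaa$ -> last char: $


BWT = aaae$


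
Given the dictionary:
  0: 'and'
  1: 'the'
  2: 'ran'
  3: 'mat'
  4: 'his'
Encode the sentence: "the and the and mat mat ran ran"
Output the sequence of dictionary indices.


Look up each word in the dictionary:
  'the' -> 1
  'and' -> 0
  'the' -> 1
  'and' -> 0
  'mat' -> 3
  'mat' -> 3
  'ran' -> 2
  'ran' -> 2

Encoded: [1, 0, 1, 0, 3, 3, 2, 2]


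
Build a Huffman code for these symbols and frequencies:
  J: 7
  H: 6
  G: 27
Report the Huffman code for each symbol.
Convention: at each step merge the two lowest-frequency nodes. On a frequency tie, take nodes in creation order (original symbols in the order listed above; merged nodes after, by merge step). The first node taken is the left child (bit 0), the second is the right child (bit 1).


Huffman tree construction:
Step 1: Merge H(6) + J(7) = 13
Step 2: Merge (H+J)(13) + G(27) = 40
Read each symbol's code off the tree from the root (left child = 0, right child = 1).

Codes:
  J: 01 (length 2)
  H: 00 (length 2)
  G: 1 (length 1)
Average code length: 53/40 = 1.3250 bits/symbol


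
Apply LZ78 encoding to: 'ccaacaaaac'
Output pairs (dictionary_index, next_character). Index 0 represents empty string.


LZ78 encoding steps:
Dictionary: {0: ''}
Step 1: w='' (idx 0), next='c' -> output (0, 'c'), add 'c' as idx 1
Step 2: w='c' (idx 1), next='a' -> output (1, 'a'), add 'ca' as idx 2
Step 3: w='' (idx 0), next='a' -> output (0, 'a'), add 'a' as idx 3
Step 4: w='ca' (idx 2), next='a' -> output (2, 'a'), add 'caa' as idx 4
Step 5: w='a' (idx 3), next='a' -> output (3, 'a'), add 'aa' as idx 5
Step 6: w='c' (idx 1), end of input -> output (1, '')


Encoded: [(0, 'c'), (1, 'a'), (0, 'a'), (2, 'a'), (3, 'a'), (1, '')]


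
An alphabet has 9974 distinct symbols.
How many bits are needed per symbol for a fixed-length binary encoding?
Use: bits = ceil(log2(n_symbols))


log2(9974) = 13.284
Bracket: 2^13 = 8192 < 9974 <= 2^14 = 16384
So ceil(log2(9974)) = 14

bits = ceil(log2(9974)) = ceil(13.284) = 14 bits


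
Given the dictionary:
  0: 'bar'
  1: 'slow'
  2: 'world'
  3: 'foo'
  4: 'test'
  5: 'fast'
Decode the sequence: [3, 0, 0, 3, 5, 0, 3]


Look up each index in the dictionary:
  3 -> 'foo'
  0 -> 'bar'
  0 -> 'bar'
  3 -> 'foo'
  5 -> 'fast'
  0 -> 'bar'
  3 -> 'foo'

Decoded: "foo bar bar foo fast bar foo"


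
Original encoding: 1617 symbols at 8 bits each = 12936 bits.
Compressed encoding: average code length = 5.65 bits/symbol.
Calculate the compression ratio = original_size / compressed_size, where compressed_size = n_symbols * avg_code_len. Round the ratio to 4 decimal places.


original_size = n_symbols * orig_bits = 1617 * 8 = 12936 bits
compressed_size = n_symbols * avg_code_len = 1617 * 5.65 = 9136.05 bits
ratio = original_size / compressed_size = 12936 / 9136.05 = 1.4159

Compression ratio = 1.4159


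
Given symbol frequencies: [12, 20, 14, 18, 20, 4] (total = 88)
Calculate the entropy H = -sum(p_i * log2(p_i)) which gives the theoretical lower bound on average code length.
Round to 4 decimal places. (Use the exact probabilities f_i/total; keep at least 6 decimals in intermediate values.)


Per-symbol terms -p_i * log2(p_i) with p_i = f_i/88:
  p = 12/88 = 0.136364: log2(p) = -2.874469, -p*log2(p) = 0.391973
  p = 20/88 = 0.227273: log2(p) = -2.137504, -p*log2(p) = 0.485796
  p = 14/88 = 0.159091: log2(p) = -2.652077, -p*log2(p) = 0.421921
  p = 18/88 = 0.204545: log2(p) = -2.289507, -p*log2(p) = 0.468308
  p = 20/88 = 0.227273: log2(p) = -2.137504, -p*log2(p) = 0.485796
  p = 4/88 = 0.045455: log2(p) = -4.459432, -p*log2(p) = 0.202701
H = 0.391973 + 0.485796 + 0.421921 + 0.468308 + 0.485796 + 0.202701 = 2.456495

H = 2.4565 bits/symbol


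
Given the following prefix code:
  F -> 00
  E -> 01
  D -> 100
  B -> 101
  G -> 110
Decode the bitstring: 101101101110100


Decoding step by step:
Bits 101 -> B
Bits 101 -> B
Bits 101 -> B
Bits 110 -> G
Bits 100 -> D


Decoded message: BBBGD


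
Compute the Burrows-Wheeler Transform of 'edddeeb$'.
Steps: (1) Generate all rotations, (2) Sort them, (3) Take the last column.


Rotations (sorted):
  0: $edddeeb -> last char: b
  1: b$edddee -> last char: e
  2: dddeeb$e -> last char: e
  3: ddeeb$ed -> last char: d
  4: deeb$edd -> last char: d
  5: eb$eddde -> last char: e
  6: edddeeb$ -> last char: $
  7: eeb$eddd -> last char: d


BWT = beedde$d


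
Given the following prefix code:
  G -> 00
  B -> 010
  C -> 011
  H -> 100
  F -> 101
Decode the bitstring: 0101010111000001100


Decoding step by step:
Bits 010 -> B
Bits 101 -> F
Bits 011 -> C
Bits 100 -> H
Bits 00 -> G
Bits 011 -> C
Bits 00 -> G


Decoded message: BFCHGCG


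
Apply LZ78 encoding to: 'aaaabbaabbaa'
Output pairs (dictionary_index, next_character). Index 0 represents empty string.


LZ78 encoding steps:
Dictionary: {0: ''}
Step 1: w='' (idx 0), next='a' -> output (0, 'a'), add 'a' as idx 1
Step 2: w='a' (idx 1), next='a' -> output (1, 'a'), add 'aa' as idx 2
Step 3: w='a' (idx 1), next='b' -> output (1, 'b'), add 'ab' as idx 3
Step 4: w='' (idx 0), next='b' -> output (0, 'b'), add 'b' as idx 4
Step 5: w='aa' (idx 2), next='b' -> output (2, 'b'), add 'aab' as idx 5
Step 6: w='b' (idx 4), next='a' -> output (4, 'a'), add 'ba' as idx 6
Step 7: w='a' (idx 1), end of input -> output (1, '')


Encoded: [(0, 'a'), (1, 'a'), (1, 'b'), (0, 'b'), (2, 'b'), (4, 'a'), (1, '')]


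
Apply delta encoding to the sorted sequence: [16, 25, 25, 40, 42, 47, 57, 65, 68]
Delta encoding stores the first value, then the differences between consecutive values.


First value: 16
Deltas:
  25 - 16 = 9
  25 - 25 = 0
  40 - 25 = 15
  42 - 40 = 2
  47 - 42 = 5
  57 - 47 = 10
  65 - 57 = 8
  68 - 65 = 3


Delta encoded: [16, 9, 0, 15, 2, 5, 10, 8, 3]


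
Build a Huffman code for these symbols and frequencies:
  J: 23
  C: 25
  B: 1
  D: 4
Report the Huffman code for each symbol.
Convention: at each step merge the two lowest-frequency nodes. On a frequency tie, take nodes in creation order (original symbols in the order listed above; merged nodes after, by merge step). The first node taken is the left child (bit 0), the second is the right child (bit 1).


Huffman tree construction:
Step 1: Merge B(1) + D(4) = 5
Step 2: Merge (B+D)(5) + J(23) = 28
Step 3: Merge C(25) + ((B+D)+J)(28) = 53
Read each symbol's code off the tree from the root (left child = 0, right child = 1).

Codes:
  J: 11 (length 2)
  C: 0 (length 1)
  B: 100 (length 3)
  D: 101 (length 3)
Average code length: 86/53 = 1.6226 bits/symbol


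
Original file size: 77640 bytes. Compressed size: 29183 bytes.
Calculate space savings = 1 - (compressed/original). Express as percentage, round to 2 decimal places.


ratio = compressed/original = 29183/77640 = 0.375876
savings = 1 - ratio = 1 - 0.375876 = 0.624124
as a percentage: 0.624124 * 100 = 62.41%

Space savings = 1 - 29183/77640 = 62.41%


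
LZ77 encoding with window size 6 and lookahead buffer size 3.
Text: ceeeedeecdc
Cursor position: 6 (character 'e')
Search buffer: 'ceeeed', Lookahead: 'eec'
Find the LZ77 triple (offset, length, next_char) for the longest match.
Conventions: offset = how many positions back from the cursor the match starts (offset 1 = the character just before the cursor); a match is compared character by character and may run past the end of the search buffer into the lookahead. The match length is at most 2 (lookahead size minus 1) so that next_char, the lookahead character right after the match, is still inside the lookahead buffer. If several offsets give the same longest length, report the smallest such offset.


Try each offset into the search buffer:
  offset=1 (pos 5, char 'd'): match length 0
  offset=2 (pos 4, char 'e'): match length 1
  offset=3 (pos 3, char 'e'): match length 2
  offset=4 (pos 2, char 'e'): match length 2
  offset=5 (pos 1, char 'e'): match length 2
  offset=6 (pos 0, char 'c'): match length 0
Longest match has length 2, found at offsets 3, 4, 5; take the smallest, offset 3.
next_char = character at position 6 + 2 = 8 -> 'c'

Best match: offset=3, length=2 (matching 'ee' starting at position 3)
LZ77 triple: (3, 2, 'c')


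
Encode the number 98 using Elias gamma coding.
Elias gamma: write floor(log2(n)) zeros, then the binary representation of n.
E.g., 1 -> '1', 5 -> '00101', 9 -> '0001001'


num_bits = floor(log2(98)) + 1 = 7
leading_zeros = num_bits - 1 = 6
binary(98) = 1100010

Elias gamma(98) = '000000' + '1100010' = 0000001100010 (13 bits)


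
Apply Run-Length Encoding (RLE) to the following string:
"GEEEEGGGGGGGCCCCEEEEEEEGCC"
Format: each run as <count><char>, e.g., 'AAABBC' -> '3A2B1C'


Scanning runs left to right:
  i=0: run of 'G' x 1 -> '1G'
  i=1: run of 'E' x 4 -> '4E'
  i=5: run of 'G' x 7 -> '7G'
  i=12: run of 'C' x 4 -> '4C'
  i=16: run of 'E' x 7 -> '7E'
  i=23: run of 'G' x 1 -> '1G'
  i=24: run of 'C' x 2 -> '2C'

RLE = 1G4E7G4C7E1G2C


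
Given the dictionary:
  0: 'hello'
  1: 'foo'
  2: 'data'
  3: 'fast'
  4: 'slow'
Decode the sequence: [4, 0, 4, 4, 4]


Look up each index in the dictionary:
  4 -> 'slow'
  0 -> 'hello'
  4 -> 'slow'
  4 -> 'slow'
  4 -> 'slow'

Decoded: "slow hello slow slow slow"


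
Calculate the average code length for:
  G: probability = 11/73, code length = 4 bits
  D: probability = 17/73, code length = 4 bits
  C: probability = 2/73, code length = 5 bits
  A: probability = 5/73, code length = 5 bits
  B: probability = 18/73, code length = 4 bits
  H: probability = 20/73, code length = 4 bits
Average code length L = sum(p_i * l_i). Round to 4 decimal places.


Weighted contributions p_i * l_i:
  G: (11/73) * 4 = 44/73
  D: (17/73) * 4 = 68/73
  C: (2/73) * 5 = 10/73
  A: (5/73) * 5 = 25/73
  B: (18/73) * 4 = 72/73
  H: (20/73) * 4 = 80/73
Sum = (44 + 68 + 10 + 25 + 72 + 80)/73 = 299/73

L = 299/73 = 4.0959 bits/symbol


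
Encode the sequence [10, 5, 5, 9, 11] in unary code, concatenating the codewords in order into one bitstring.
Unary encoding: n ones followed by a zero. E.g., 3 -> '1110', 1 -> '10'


Encode each number as n ones followed by a terminating 0:
  10 -> 11111111110 (11 bits)
  5 -> 111110 (6 bits)
  5 -> 111110 (6 bits)
  9 -> 1111111110 (10 bits)
  11 -> 111111111110 (12 bits)
Total length = 11 + 6 + 6 + 10 + 12 = 45 bits.

Unary([10, 5, 5, 9, 11]) = 111111111101111101111101111111110111111111110 (45 bits)


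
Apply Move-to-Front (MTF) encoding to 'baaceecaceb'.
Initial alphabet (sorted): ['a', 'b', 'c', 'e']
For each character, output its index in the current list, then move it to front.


MTF encoding:
'b': index 1 in ['a', 'b', 'c', 'e'] -> ['b', 'a', 'c', 'e']
'a': index 1 in ['b', 'a', 'c', 'e'] -> ['a', 'b', 'c', 'e']
'a': index 0 in ['a', 'b', 'c', 'e'] -> ['a', 'b', 'c', 'e']
'c': index 2 in ['a', 'b', 'c', 'e'] -> ['c', 'a', 'b', 'e']
'e': index 3 in ['c', 'a', 'b', 'e'] -> ['e', 'c', 'a', 'b']
'e': index 0 in ['e', 'c', 'a', 'b'] -> ['e', 'c', 'a', 'b']
'c': index 1 in ['e', 'c', 'a', 'b'] -> ['c', 'e', 'a', 'b']
'a': index 2 in ['c', 'e', 'a', 'b'] -> ['a', 'c', 'e', 'b']
'c': index 1 in ['a', 'c', 'e', 'b'] -> ['c', 'a', 'e', 'b']
'e': index 2 in ['c', 'a', 'e', 'b'] -> ['e', 'c', 'a', 'b']
'b': index 3 in ['e', 'c', 'a', 'b'] -> ['b', 'e', 'c', 'a']


Output: [1, 1, 0, 2, 3, 0, 1, 2, 1, 2, 3]


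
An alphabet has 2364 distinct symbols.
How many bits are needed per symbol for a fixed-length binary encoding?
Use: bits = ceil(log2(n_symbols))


log2(2364) = 11.207
Bracket: 2^11 = 2048 < 2364 <= 2^12 = 4096
So ceil(log2(2364)) = 12

bits = ceil(log2(2364)) = ceil(11.207) = 12 bits


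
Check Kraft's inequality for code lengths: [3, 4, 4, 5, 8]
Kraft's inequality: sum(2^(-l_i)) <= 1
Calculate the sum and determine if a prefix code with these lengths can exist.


Sum = 2^(-3) + 2^(-4) + 2^(-4) + 2^(-5) + 2^(-8)
    = 0.125 + 0.0625 + 0.0625 + 0.03125 + 0.00390625
    = 73/256 = 0.28515625
Since 0.28515625 <= 1, Kraft's inequality IS satisfied.
A prefix code with these lengths CAN exist.

Kraft sum = 0.28515625. Satisfied.


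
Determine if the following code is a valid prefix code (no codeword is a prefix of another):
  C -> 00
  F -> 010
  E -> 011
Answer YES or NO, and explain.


Checking each pair (does one codeword prefix another?):
  C='00' vs F='010': no prefix
  C='00' vs E='011': no prefix
  F='010' vs C='00': no prefix
  F='010' vs E='011': no prefix
  E='011' vs C='00': no prefix
  E='011' vs F='010': no prefix
No violation found over all pairs.

YES -- this is a valid prefix code. No codeword is a prefix of any other codeword.


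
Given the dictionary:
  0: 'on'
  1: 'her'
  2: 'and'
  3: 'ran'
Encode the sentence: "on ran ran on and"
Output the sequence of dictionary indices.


Look up each word in the dictionary:
  'on' -> 0
  'ran' -> 3
  'ran' -> 3
  'on' -> 0
  'and' -> 2

Encoded: [0, 3, 3, 0, 2]


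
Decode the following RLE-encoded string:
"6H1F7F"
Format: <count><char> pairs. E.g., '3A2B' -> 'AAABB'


Expanding each <count><char> pair:
  6H -> 'HHHHHH'
  1F -> 'F'
  7F -> 'FFFFFFF'

Decoded = HHHHHHFFFFFFFF


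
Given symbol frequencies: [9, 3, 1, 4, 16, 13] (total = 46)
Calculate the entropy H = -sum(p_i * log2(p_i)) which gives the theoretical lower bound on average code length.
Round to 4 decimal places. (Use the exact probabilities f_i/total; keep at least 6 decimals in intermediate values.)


Per-symbol terms -p_i * log2(p_i) with p_i = f_i/46:
  p = 9/46 = 0.195652: log2(p) = -2.353637, -p*log2(p) = 0.460494
  p = 3/46 = 0.065217: log2(p) = -3.938599, -p*log2(p) = 0.256865
  p = 1/46 = 0.021739: log2(p) = -5.523562, -p*log2(p) = 0.120077
  p = 4/46 = 0.086957: log2(p) = -3.523562, -p*log2(p) = 0.306397
  p = 16/46 = 0.347826: log2(p) = -1.523562, -p*log2(p) = 0.529935
  p = 13/46 = 0.282609: log2(p) = -1.823122, -p*log2(p) = 0.515230
H = 0.460494 + 0.256865 + 0.120077 + 0.306397 + 0.529935 + 0.515230 = 2.188998

H = 2.189 bits/symbol


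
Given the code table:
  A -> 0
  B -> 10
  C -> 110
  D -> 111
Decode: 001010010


Decoding:
0 -> A
0 -> A
10 -> B
10 -> B
0 -> A
10 -> B


Result: AABBAB


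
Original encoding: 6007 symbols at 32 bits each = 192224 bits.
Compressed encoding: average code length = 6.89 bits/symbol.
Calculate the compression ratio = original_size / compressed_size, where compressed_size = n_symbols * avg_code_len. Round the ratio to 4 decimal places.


original_size = n_symbols * orig_bits = 6007 * 32 = 192224 bits
compressed_size = n_symbols * avg_code_len = 6007 * 6.89 = 41388.23 bits
ratio = original_size / compressed_size = 192224 / 41388.23 = 4.6444

Compression ratio = 4.6444


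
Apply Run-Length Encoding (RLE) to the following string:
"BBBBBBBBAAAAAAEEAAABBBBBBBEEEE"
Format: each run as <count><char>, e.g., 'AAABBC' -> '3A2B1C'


Scanning runs left to right:
  i=0: run of 'B' x 8 -> '8B'
  i=8: run of 'A' x 6 -> '6A'
  i=14: run of 'E' x 2 -> '2E'
  i=16: run of 'A' x 3 -> '3A'
  i=19: run of 'B' x 7 -> '7B'
  i=26: run of 'E' x 4 -> '4E'

RLE = 8B6A2E3A7B4E


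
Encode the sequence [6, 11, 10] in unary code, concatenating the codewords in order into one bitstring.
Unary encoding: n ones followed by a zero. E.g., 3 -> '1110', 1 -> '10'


Encode each number as n ones followed by a terminating 0:
  6 -> 1111110 (7 bits)
  11 -> 111111111110 (12 bits)
  10 -> 11111111110 (11 bits)
Total length = 7 + 12 + 11 = 30 bits.

Unary([6, 11, 10]) = 111111011111111111011111111110 (30 bits)


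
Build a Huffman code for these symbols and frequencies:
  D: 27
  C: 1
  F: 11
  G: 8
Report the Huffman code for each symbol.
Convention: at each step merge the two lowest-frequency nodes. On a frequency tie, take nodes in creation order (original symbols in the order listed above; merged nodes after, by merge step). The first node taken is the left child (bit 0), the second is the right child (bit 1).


Huffman tree construction:
Step 1: Merge C(1) + G(8) = 9
Step 2: Merge (C+G)(9) + F(11) = 20
Step 3: Merge ((C+G)+F)(20) + D(27) = 47
Read each symbol's code off the tree from the root (left child = 0, right child = 1).

Codes:
  D: 1 (length 1)
  C: 000 (length 3)
  F: 01 (length 2)
  G: 001 (length 3)
Average code length: 76/47 = 1.6170 bits/symbol


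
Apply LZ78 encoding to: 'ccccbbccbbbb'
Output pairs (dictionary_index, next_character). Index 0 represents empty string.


LZ78 encoding steps:
Dictionary: {0: ''}
Step 1: w='' (idx 0), next='c' -> output (0, 'c'), add 'c' as idx 1
Step 2: w='c' (idx 1), next='c' -> output (1, 'c'), add 'cc' as idx 2
Step 3: w='c' (idx 1), next='b' -> output (1, 'b'), add 'cb' as idx 3
Step 4: w='' (idx 0), next='b' -> output (0, 'b'), add 'b' as idx 4
Step 5: w='cc' (idx 2), next='b' -> output (2, 'b'), add 'ccb' as idx 5
Step 6: w='b' (idx 4), next='b' -> output (4, 'b'), add 'bb' as idx 6
Step 7: w='b' (idx 4), end of input -> output (4, '')


Encoded: [(0, 'c'), (1, 'c'), (1, 'b'), (0, 'b'), (2, 'b'), (4, 'b'), (4, '')]


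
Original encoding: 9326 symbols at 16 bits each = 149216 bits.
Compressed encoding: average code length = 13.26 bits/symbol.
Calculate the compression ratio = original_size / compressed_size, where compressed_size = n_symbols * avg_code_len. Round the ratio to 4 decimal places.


original_size = n_symbols * orig_bits = 9326 * 16 = 149216 bits
compressed_size = n_symbols * avg_code_len = 9326 * 13.26 = 123662.76 bits
ratio = original_size / compressed_size = 149216 / 123662.76 = 1.2066

Compression ratio = 1.2066


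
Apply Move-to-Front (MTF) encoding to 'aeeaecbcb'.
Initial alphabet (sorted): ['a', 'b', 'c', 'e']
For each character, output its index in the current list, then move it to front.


MTF encoding:
'a': index 0 in ['a', 'b', 'c', 'e'] -> ['a', 'b', 'c', 'e']
'e': index 3 in ['a', 'b', 'c', 'e'] -> ['e', 'a', 'b', 'c']
'e': index 0 in ['e', 'a', 'b', 'c'] -> ['e', 'a', 'b', 'c']
'a': index 1 in ['e', 'a', 'b', 'c'] -> ['a', 'e', 'b', 'c']
'e': index 1 in ['a', 'e', 'b', 'c'] -> ['e', 'a', 'b', 'c']
'c': index 3 in ['e', 'a', 'b', 'c'] -> ['c', 'e', 'a', 'b']
'b': index 3 in ['c', 'e', 'a', 'b'] -> ['b', 'c', 'e', 'a']
'c': index 1 in ['b', 'c', 'e', 'a'] -> ['c', 'b', 'e', 'a']
'b': index 1 in ['c', 'b', 'e', 'a'] -> ['b', 'c', 'e', 'a']


Output: [0, 3, 0, 1, 1, 3, 3, 1, 1]


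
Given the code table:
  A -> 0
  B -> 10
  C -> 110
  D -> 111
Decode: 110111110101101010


Decoding:
110 -> C
111 -> D
110 -> C
10 -> B
110 -> C
10 -> B
10 -> B


Result: CDCBCBB


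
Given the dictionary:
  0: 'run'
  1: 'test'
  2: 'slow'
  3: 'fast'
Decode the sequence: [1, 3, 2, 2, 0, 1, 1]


Look up each index in the dictionary:
  1 -> 'test'
  3 -> 'fast'
  2 -> 'slow'
  2 -> 'slow'
  0 -> 'run'
  1 -> 'test'
  1 -> 'test'

Decoded: "test fast slow slow run test test"


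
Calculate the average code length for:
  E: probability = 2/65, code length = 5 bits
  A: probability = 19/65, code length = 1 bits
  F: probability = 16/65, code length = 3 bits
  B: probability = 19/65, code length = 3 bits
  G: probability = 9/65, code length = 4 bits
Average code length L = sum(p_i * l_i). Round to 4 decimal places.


Weighted contributions p_i * l_i:
  E: (2/65) * 5 = 10/65
  A: (19/65) * 1 = 19/65
  F: (16/65) * 3 = 48/65
  B: (19/65) * 3 = 57/65
  G: (9/65) * 4 = 36/65
Sum = (10 + 19 + 48 + 57 + 36)/65 = 170/65

L = 170/65 = 2.6154 bits/symbol


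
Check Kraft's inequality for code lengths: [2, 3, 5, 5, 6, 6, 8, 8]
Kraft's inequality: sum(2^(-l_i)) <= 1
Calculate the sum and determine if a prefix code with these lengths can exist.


Sum = 2^(-2) + 2^(-3) + 2^(-5) + 2^(-5) + 2^(-6) + 2^(-6) + 2^(-8) + 2^(-8)
    = 0.25 + 0.125 + 0.03125 + 0.03125 + 0.015625 + 0.015625 + 0.00390625 + 0.00390625
    = 122/256 = 0.4765625
Since 0.4765625 <= 1, Kraft's inequality IS satisfied.
A prefix code with these lengths CAN exist.

Kraft sum = 0.4765625. Satisfied.


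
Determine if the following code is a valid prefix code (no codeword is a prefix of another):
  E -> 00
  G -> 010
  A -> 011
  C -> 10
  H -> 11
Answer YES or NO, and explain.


Checking each pair (does one codeword prefix another?):
  E='00' vs G='010': no prefix
  E='00' vs A='011': no prefix
  E='00' vs C='10': no prefix
  E='00' vs H='11': no prefix
  G='010' vs E='00': no prefix
  G='010' vs A='011': no prefix
  G='010' vs C='10': no prefix
  G='010' vs H='11': no prefix
  A='011' vs E='00': no prefix
  A='011' vs G='010': no prefix
  A='011' vs C='10': no prefix
  A='011' vs H='11': no prefix
  C='10' vs E='00': no prefix
  C='10' vs G='010': no prefix
  C='10' vs A='011': no prefix
  C='10' vs H='11': no prefix
  H='11' vs E='00': no prefix
  H='11' vs G='010': no prefix
  H='11' vs A='011': no prefix
  H='11' vs C='10': no prefix
No violation found over all pairs.

YES -- this is a valid prefix code. No codeword is a prefix of any other codeword.


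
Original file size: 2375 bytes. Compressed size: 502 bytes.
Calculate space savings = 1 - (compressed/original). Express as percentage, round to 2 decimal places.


ratio = compressed/original = 502/2375 = 0.211368
savings = 1 - ratio = 1 - 0.211368 = 0.788632
as a percentage: 0.788632 * 100 = 78.86%

Space savings = 1 - 502/2375 = 78.86%


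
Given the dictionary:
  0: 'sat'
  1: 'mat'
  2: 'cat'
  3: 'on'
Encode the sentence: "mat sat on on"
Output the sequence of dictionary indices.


Look up each word in the dictionary:
  'mat' -> 1
  'sat' -> 0
  'on' -> 3
  'on' -> 3

Encoded: [1, 0, 3, 3]


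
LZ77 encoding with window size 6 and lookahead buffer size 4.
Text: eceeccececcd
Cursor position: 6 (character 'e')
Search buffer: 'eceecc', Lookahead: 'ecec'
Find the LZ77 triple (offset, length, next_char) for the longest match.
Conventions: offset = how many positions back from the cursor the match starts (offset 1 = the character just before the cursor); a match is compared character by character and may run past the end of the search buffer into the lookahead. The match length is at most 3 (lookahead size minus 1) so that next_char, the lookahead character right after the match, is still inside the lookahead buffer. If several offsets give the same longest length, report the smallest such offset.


Try each offset into the search buffer:
  offset=1 (pos 5, char 'c'): match length 0
  offset=2 (pos 4, char 'c'): match length 0
  offset=3 (pos 3, char 'e'): match length 2
  offset=4 (pos 2, char 'e'): match length 1
  offset=5 (pos 1, char 'c'): match length 0
  offset=6 (pos 0, char 'e'): match length 3
Longest match has length 3 at offset 6.
next_char = character at position 6 + 3 = 9 -> 'c'

Best match: offset=6, length=3 (matching 'ece' starting at position 0)
LZ77 triple: (6, 3, 'c')


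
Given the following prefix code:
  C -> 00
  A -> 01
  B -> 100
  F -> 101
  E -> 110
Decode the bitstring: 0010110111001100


Decoding step by step:
Bits 00 -> C
Bits 101 -> F
Bits 101 -> F
Bits 110 -> E
Bits 01 -> A
Bits 100 -> B


Decoded message: CFFEAB


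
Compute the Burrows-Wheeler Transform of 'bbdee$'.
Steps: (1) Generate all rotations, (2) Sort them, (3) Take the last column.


Rotations (sorted):
  0: $bbdee -> last char: e
  1: bbdee$ -> last char: $
  2: bdee$b -> last char: b
  3: dee$bb -> last char: b
  4: e$bbde -> last char: e
  5: ee$bbd -> last char: d


BWT = e$bbed


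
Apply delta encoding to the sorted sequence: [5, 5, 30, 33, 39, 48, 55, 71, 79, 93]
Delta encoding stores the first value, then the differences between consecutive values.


First value: 5
Deltas:
  5 - 5 = 0
  30 - 5 = 25
  33 - 30 = 3
  39 - 33 = 6
  48 - 39 = 9
  55 - 48 = 7
  71 - 55 = 16
  79 - 71 = 8
  93 - 79 = 14


Delta encoded: [5, 0, 25, 3, 6, 9, 7, 16, 8, 14]


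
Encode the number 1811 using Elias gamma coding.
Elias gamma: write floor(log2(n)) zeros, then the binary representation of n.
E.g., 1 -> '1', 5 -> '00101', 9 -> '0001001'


num_bits = floor(log2(1811)) + 1 = 11
leading_zeros = num_bits - 1 = 10
binary(1811) = 11100010011

Elias gamma(1811) = '0000000000' + '11100010011' = 000000000011100010011 (21 bits)


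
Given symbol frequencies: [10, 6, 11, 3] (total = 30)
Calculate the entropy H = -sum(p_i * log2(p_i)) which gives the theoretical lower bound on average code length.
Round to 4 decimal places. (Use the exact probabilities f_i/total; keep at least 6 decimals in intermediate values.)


Per-symbol terms -p_i * log2(p_i) with p_i = f_i/30:
  p = 10/30 = 0.333333: log2(p) = -1.584963, -p*log2(p) = 0.528321
  p = 6/30 = 0.200000: log2(p) = -2.321928, -p*log2(p) = 0.464386
  p = 11/30 = 0.366667: log2(p) = -1.447459, -p*log2(p) = 0.530735
  p = 3/30 = 0.100000: log2(p) = -3.321928, -p*log2(p) = 0.332193
H = 0.528321 + 0.464386 + 0.530735 + 0.332193 = 1.855635

H = 1.8556 bits/symbol


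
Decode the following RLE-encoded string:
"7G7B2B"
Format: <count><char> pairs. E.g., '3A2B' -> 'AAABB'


Expanding each <count><char> pair:
  7G -> 'GGGGGGG'
  7B -> 'BBBBBBB'
  2B -> 'BB'

Decoded = GGGGGGGBBBBBBBBB


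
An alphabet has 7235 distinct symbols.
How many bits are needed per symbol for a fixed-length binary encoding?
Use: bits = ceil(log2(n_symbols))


log2(7235) = 12.8208
Bracket: 2^12 = 4096 < 7235 <= 2^13 = 8192
So ceil(log2(7235)) = 13

bits = ceil(log2(7235)) = ceil(12.8208) = 13 bits


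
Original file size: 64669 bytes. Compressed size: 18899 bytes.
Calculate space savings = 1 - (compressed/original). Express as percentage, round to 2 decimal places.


ratio = compressed/original = 18899/64669 = 0.292242
savings = 1 - ratio = 1 - 0.292242 = 0.707758
as a percentage: 0.707758 * 100 = 70.78%

Space savings = 1 - 18899/64669 = 70.78%


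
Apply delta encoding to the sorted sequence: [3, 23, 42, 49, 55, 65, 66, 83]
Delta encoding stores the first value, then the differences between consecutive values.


First value: 3
Deltas:
  23 - 3 = 20
  42 - 23 = 19
  49 - 42 = 7
  55 - 49 = 6
  65 - 55 = 10
  66 - 65 = 1
  83 - 66 = 17


Delta encoded: [3, 20, 19, 7, 6, 10, 1, 17]


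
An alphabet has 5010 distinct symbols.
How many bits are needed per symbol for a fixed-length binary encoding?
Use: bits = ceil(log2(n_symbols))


log2(5010) = 12.2906
Bracket: 2^12 = 4096 < 5010 <= 2^13 = 8192
So ceil(log2(5010)) = 13

bits = ceil(log2(5010)) = ceil(12.2906) = 13 bits


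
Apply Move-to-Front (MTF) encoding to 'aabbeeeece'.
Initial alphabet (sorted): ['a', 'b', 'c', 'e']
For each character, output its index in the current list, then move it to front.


MTF encoding:
'a': index 0 in ['a', 'b', 'c', 'e'] -> ['a', 'b', 'c', 'e']
'a': index 0 in ['a', 'b', 'c', 'e'] -> ['a', 'b', 'c', 'e']
'b': index 1 in ['a', 'b', 'c', 'e'] -> ['b', 'a', 'c', 'e']
'b': index 0 in ['b', 'a', 'c', 'e'] -> ['b', 'a', 'c', 'e']
'e': index 3 in ['b', 'a', 'c', 'e'] -> ['e', 'b', 'a', 'c']
'e': index 0 in ['e', 'b', 'a', 'c'] -> ['e', 'b', 'a', 'c']
'e': index 0 in ['e', 'b', 'a', 'c'] -> ['e', 'b', 'a', 'c']
'e': index 0 in ['e', 'b', 'a', 'c'] -> ['e', 'b', 'a', 'c']
'c': index 3 in ['e', 'b', 'a', 'c'] -> ['c', 'e', 'b', 'a']
'e': index 1 in ['c', 'e', 'b', 'a'] -> ['e', 'c', 'b', 'a']


Output: [0, 0, 1, 0, 3, 0, 0, 0, 3, 1]


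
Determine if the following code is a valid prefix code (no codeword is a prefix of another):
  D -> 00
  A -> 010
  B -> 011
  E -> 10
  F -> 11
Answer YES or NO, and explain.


Checking each pair (does one codeword prefix another?):
  D='00' vs A='010': no prefix
  D='00' vs B='011': no prefix
  D='00' vs E='10': no prefix
  D='00' vs F='11': no prefix
  A='010' vs D='00': no prefix
  A='010' vs B='011': no prefix
  A='010' vs E='10': no prefix
  A='010' vs F='11': no prefix
  B='011' vs D='00': no prefix
  B='011' vs A='010': no prefix
  B='011' vs E='10': no prefix
  B='011' vs F='11': no prefix
  E='10' vs D='00': no prefix
  E='10' vs A='010': no prefix
  E='10' vs B='011': no prefix
  E='10' vs F='11': no prefix
  F='11' vs D='00': no prefix
  F='11' vs A='010': no prefix
  F='11' vs B='011': no prefix
  F='11' vs E='10': no prefix
No violation found over all pairs.

YES -- this is a valid prefix code. No codeword is a prefix of any other codeword.


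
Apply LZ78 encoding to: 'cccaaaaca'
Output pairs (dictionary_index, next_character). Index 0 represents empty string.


LZ78 encoding steps:
Dictionary: {0: ''}
Step 1: w='' (idx 0), next='c' -> output (0, 'c'), add 'c' as idx 1
Step 2: w='c' (idx 1), next='c' -> output (1, 'c'), add 'cc' as idx 2
Step 3: w='' (idx 0), next='a' -> output (0, 'a'), add 'a' as idx 3
Step 4: w='a' (idx 3), next='a' -> output (3, 'a'), add 'aa' as idx 4
Step 5: w='a' (idx 3), next='c' -> output (3, 'c'), add 'ac' as idx 5
Step 6: w='a' (idx 3), end of input -> output (3, '')


Encoded: [(0, 'c'), (1, 'c'), (0, 'a'), (3, 'a'), (3, 'c'), (3, '')]


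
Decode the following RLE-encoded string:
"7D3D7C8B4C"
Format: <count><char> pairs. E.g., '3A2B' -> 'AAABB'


Expanding each <count><char> pair:
  7D -> 'DDDDDDD'
  3D -> 'DDD'
  7C -> 'CCCCCCC'
  8B -> 'BBBBBBBB'
  4C -> 'CCCC'

Decoded = DDDDDDDDDDCCCCCCCBBBBBBBBCCCC


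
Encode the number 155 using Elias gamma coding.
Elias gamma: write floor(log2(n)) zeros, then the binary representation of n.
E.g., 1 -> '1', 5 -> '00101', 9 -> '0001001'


num_bits = floor(log2(155)) + 1 = 8
leading_zeros = num_bits - 1 = 7
binary(155) = 10011011

Elias gamma(155) = '0000000' + '10011011' = 000000010011011 (15 bits)


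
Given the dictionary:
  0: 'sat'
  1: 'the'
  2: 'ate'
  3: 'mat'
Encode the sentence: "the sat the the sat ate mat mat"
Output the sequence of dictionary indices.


Look up each word in the dictionary:
  'the' -> 1
  'sat' -> 0
  'the' -> 1
  'the' -> 1
  'sat' -> 0
  'ate' -> 2
  'mat' -> 3
  'mat' -> 3

Encoded: [1, 0, 1, 1, 0, 2, 3, 3]


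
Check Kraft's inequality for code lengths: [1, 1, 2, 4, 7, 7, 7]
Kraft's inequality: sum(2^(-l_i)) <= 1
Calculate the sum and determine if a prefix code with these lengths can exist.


Sum = 2^(-1) + 2^(-1) + 2^(-2) + 2^(-4) + 2^(-7) + 2^(-7) + 2^(-7)
    = 0.5 + 0.5 + 0.25 + 0.0625 + 0.0078125 + 0.0078125 + 0.0078125
    = 171/128 = 1.3359375
Since 1.3359375 > 1, Kraft's inequality is NOT satisfied.
A prefix code with these lengths CANNOT exist.

Kraft sum = 1.3359375. Not satisfied.


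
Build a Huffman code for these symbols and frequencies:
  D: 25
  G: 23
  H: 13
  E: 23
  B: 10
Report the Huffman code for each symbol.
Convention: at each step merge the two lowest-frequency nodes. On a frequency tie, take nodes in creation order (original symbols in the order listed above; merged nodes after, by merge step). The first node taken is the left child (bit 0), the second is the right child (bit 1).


Huffman tree construction:
Step 1: Merge B(10) + H(13) = 23
Step 2: Merge G(23) + E(23) = 46
Step 3: Merge (B+H)(23) + D(25) = 48
Step 4: Merge (G+E)(46) + ((B+H)+D)(48) = 94
Read each symbol's code off the tree from the root (left child = 0, right child = 1).

Codes:
  D: 11 (length 2)
  G: 00 (length 2)
  H: 101 (length 3)
  E: 01 (length 2)
  B: 100 (length 3)
Average code length: 211/94 = 2.2447 bits/symbol


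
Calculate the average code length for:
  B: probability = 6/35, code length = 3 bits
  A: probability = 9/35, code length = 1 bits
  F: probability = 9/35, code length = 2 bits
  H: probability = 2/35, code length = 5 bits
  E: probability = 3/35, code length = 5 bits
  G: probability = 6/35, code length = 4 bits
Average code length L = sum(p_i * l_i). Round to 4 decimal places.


Weighted contributions p_i * l_i:
  B: (6/35) * 3 = 18/35
  A: (9/35) * 1 = 9/35
  F: (9/35) * 2 = 18/35
  H: (2/35) * 5 = 10/35
  E: (3/35) * 5 = 15/35
  G: (6/35) * 4 = 24/35
Sum = (18 + 9 + 18 + 10 + 15 + 24)/35 = 94/35

L = 94/35 = 2.6857 bits/symbol


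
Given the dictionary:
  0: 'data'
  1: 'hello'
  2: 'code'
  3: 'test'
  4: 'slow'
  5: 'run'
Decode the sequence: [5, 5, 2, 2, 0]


Look up each index in the dictionary:
  5 -> 'run'
  5 -> 'run'
  2 -> 'code'
  2 -> 'code'
  0 -> 'data'

Decoded: "run run code code data"


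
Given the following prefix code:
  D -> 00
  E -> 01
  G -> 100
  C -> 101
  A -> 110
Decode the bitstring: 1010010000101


Decoding step by step:
Bits 101 -> C
Bits 00 -> D
Bits 100 -> G
Bits 00 -> D
Bits 101 -> C


Decoded message: CDGDC


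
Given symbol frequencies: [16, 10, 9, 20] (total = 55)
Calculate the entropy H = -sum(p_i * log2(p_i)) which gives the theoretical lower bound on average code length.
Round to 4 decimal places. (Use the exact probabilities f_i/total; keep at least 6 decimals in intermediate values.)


Per-symbol terms -p_i * log2(p_i) with p_i = f_i/55:
  p = 16/55 = 0.290909: log2(p) = -1.781360, -p*log2(p) = 0.518214
  p = 10/55 = 0.181818: log2(p) = -2.459432, -p*log2(p) = 0.447169
  p = 9/55 = 0.163636: log2(p) = -2.611435, -p*log2(p) = 0.427326
  p = 20/55 = 0.363636: log2(p) = -1.459432, -p*log2(p) = 0.530702
H = 0.518214 + 0.447169 + 0.427326 + 0.530702 = 1.923411

H = 1.9234 bits/symbol


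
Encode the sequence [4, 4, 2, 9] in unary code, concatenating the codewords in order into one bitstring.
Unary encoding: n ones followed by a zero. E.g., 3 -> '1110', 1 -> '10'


Encode each number as n ones followed by a terminating 0:
  4 -> 11110 (5 bits)
  4 -> 11110 (5 bits)
  2 -> 110 (3 bits)
  9 -> 1111111110 (10 bits)
Total length = 5 + 5 + 3 + 10 = 23 bits.

Unary([4, 4, 2, 9]) = 11110111101101111111110 (23 bits)


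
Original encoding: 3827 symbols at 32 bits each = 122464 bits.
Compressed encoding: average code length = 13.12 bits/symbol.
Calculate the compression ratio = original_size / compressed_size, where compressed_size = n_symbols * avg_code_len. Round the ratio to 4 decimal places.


original_size = n_symbols * orig_bits = 3827 * 32 = 122464 bits
compressed_size = n_symbols * avg_code_len = 3827 * 13.12 = 50210.24 bits
ratio = original_size / compressed_size = 122464 / 50210.24 = 2.439

Compression ratio = 2.439


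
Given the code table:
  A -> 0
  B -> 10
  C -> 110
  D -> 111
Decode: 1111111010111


Decoding:
111 -> D
111 -> D
10 -> B
10 -> B
111 -> D


Result: DDBBD


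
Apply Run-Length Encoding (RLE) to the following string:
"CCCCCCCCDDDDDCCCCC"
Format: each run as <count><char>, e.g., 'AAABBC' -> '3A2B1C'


Scanning runs left to right:
  i=0: run of 'C' x 8 -> '8C'
  i=8: run of 'D' x 5 -> '5D'
  i=13: run of 'C' x 5 -> '5C'

RLE = 8C5D5C


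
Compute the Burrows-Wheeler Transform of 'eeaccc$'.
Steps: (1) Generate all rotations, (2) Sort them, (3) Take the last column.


Rotations (sorted):
  0: $eeaccc -> last char: c
  1: accc$ee -> last char: e
  2: c$eeacc -> last char: c
  3: cc$eeac -> last char: c
  4: ccc$eea -> last char: a
  5: eaccc$e -> last char: e
  6: eeaccc$ -> last char: $


BWT = ceccae$
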